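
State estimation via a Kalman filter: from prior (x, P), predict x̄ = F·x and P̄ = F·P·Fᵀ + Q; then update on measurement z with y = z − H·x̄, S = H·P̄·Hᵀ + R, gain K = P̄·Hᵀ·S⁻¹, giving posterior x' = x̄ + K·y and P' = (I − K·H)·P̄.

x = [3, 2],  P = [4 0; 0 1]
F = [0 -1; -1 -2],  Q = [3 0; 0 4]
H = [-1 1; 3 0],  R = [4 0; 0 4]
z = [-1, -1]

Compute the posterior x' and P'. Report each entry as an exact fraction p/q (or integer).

x' = [-85/151, -426/151]
P' = [60/151 52/151; 52/151 488/151]

x̄ = F·x = [-2, -7]
P̄ = F·P·Fᵀ + Q = [4 2; 2 12]
y = z − H·x̄ = [4, 5]
S = H·P̄·Hᵀ + R = [16 -6; -6 40]
K = P̄·Hᵀ·S⁻¹ = [-2/151 45/151; 109/151 39/151]
x' = x̄ + K·y = [-85/151, -426/151]
P' = (I − K·H)·P̄ = [60/151 52/151; 52/151 488/151]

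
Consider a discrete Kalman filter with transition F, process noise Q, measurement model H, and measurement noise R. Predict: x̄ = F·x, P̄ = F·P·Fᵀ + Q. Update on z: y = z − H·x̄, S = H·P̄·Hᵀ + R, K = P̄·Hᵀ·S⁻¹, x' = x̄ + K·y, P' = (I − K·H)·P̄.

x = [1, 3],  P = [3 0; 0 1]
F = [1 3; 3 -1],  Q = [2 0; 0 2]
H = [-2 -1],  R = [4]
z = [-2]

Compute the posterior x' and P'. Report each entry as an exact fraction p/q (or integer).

x' = [88/19, -126/19]
P' = [220/57 -124/19; -124/19 276/19]

x̄ = F·x = [10, 0]
P̄ = F·P·Fᵀ + Q = [14 6; 6 30]
y = z − H·x̄ = [18]
S = H·P̄·Hᵀ + R = [114]
K = P̄·Hᵀ·S⁻¹ = [-17/57; -7/19]
x' = x̄ + K·y = [88/19, -126/19]
P' = (I − K·H)·P̄ = [220/57 -124/19; -124/19 276/19]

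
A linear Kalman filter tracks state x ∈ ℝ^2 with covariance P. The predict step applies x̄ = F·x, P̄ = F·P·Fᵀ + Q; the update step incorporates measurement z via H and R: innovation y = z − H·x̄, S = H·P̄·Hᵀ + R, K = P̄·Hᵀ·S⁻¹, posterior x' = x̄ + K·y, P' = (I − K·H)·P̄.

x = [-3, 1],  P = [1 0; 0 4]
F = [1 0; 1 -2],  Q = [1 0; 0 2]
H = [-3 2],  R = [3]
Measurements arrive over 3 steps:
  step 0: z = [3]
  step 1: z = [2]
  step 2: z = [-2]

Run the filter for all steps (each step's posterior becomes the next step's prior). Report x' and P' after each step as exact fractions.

step 0: x' = [-271/85, -57/17], P' = [154/85 45/17; 45/17 78/17]
step 1: x' = [-12433/9894, -1149/1649], P' = [7661/9894 1588/1649; 1588/1649 3096/1649]
step 2: x' = [-271527/578981, -896576/578981], P' = [451845/578981 564585/578981; 564585/578981 1089078/578981]

step 0: x̄ = F·x = [-3, -5]
step 0: P̄ = F·P·Fᵀ + Q = [2 1; 1 19]
step 0: y = z − H·x̄ = [4]
step 0: S = H·P̄·Hᵀ + R = [85]
step 0: K = P̄·Hᵀ·S⁻¹ = [-4/85; 7/17]
step 0: x' = x̄ + K·y = [-271/85, -57/17]
step 0: P' = (I − K·H)·P̄ = [154/85 45/17; 45/17 78/17]
step 1: x̄ = F·x = [-271/85, 299/85]
step 1: P̄ = F·P·Fᵀ + Q = [239/85 -296/85; -296/85 984/85]
step 1: y = z − H·x̄ = [-73/5]
step 1: S = H·P̄·Hᵀ + R = [582/5]
step 1: K = P̄·Hᵀ·S⁻¹ = [-77/582; 28/97]
step 1: x' = x̄ + K·y = [-12433/9894, -1149/1649]
step 1: P' = (I − K·H)·P̄ = [7661/9894 1588/1649; 1588/1649 3096/1649]
step 2: x̄ = F·x = [-12433/9894, 1355/9894]
step 2: P̄ = F·P·Fᵀ + Q = [17555/9894 -11395/9894; -11395/9894 63641/9894]
step 2: y = z − H·x̄ = [-59797/9894]
step 2: S = H·P̄·Hᵀ + R = [578981/9894]
step 2: K = P̄·Hᵀ·S⁻¹ = [-75455/578981; 161467/578981]
step 2: x' = x̄ + K·y = [-271527/578981, -896576/578981]
step 2: P' = (I − K·H)·P̄ = [451845/578981 564585/578981; 564585/578981 1089078/578981]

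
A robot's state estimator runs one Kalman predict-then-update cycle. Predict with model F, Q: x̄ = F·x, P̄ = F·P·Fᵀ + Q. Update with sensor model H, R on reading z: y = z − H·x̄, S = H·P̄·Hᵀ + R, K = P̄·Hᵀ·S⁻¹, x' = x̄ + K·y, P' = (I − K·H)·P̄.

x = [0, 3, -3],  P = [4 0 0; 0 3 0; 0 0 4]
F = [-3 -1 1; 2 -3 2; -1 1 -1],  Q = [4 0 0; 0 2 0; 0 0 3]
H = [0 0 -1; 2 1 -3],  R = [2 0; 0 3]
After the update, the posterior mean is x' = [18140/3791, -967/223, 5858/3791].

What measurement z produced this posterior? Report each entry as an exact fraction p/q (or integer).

x̄ = F·x = [-6, -15, 6]
P̄ = F·P·Fᵀ + Q = [47 -7 5; -7 61 -25; 5 -25 14]
S = H·P̄·Hᵀ + R = [16 57; 57 440]
K = P̄·Hᵀ·S⁻¹ = [-6304/3791 1437/3791; 238/223 31/223; -2911/3791 -114/3791]
x' − x̄ = [40886/3791, 2378/223, -16888/3791] = K·y
y = (KᵀK)⁻¹·Kᵀ·(x' − x̄) = [4, 46]
z = y + H·x̄ = [4, 46] + [-6, -45] = [-2, 1]

z = [-2, 1]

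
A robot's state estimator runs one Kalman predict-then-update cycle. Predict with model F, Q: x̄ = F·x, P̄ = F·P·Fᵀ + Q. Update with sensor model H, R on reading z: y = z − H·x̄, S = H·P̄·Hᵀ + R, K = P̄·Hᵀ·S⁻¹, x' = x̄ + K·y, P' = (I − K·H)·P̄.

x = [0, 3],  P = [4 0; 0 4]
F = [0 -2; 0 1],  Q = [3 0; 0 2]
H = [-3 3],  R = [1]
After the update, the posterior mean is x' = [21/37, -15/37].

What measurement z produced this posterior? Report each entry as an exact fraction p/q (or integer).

z = [-3]

x̄ = F·x = [-6, 3]
P̄ = F·P·Fᵀ + Q = [19 -8; -8 6]
S = H·P̄·Hᵀ + R = [370]
K = P̄·Hᵀ·S⁻¹ = [-81/370; 21/185]
x' − x̄ = [243/37, -126/37] = K·y
y = (KᵀK)⁻¹·Kᵀ·(x' − x̄) = [-30]
z = y + H·x̄ = [-30] + [27] = [-3]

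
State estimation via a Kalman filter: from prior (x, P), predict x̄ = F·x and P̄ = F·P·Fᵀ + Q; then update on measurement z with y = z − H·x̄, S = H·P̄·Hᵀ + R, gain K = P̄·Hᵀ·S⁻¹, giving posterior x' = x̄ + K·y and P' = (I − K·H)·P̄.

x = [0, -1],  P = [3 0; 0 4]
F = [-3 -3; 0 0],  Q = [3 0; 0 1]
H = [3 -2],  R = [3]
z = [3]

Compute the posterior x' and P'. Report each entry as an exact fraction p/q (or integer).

x' = [615/601, 12/601]
P' = [462/601 396/601; 396/601 597/601]

x̄ = F·x = [3, 0]
P̄ = F·P·Fᵀ + Q = [66 0; 0 1]
y = z − H·x̄ = [-6]
S = H·P̄·Hᵀ + R = [601]
K = P̄·Hᵀ·S⁻¹ = [198/601; -2/601]
x' = x̄ + K·y = [615/601, 12/601]
P' = (I − K·H)·P̄ = [462/601 396/601; 396/601 597/601]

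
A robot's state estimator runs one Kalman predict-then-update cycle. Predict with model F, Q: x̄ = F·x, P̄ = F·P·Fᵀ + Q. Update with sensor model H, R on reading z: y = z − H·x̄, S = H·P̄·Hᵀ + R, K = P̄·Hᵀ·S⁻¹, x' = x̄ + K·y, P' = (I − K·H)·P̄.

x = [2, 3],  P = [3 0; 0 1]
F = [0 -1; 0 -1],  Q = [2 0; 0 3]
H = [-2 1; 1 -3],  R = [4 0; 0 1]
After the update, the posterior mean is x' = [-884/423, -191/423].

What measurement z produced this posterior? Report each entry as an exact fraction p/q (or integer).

z = [3, -1]

x̄ = F·x = [-3, -3]
P̄ = F·P·Fᵀ + Q = [3 1; 1 4]
S = H·P̄·Hᵀ + R = [16 -11; -11 34]
K = P̄·Hᵀ·S⁻¹ = [-170/423 -55/423; -53/423 -154/423]
x' − x̄ = [385/423, 1078/423] = K·y
y = (KᵀK)⁻¹·Kᵀ·(x' − x̄) = [0, -7]
z = y + H·x̄ = [0, -7] + [3, 6] = [3, -1]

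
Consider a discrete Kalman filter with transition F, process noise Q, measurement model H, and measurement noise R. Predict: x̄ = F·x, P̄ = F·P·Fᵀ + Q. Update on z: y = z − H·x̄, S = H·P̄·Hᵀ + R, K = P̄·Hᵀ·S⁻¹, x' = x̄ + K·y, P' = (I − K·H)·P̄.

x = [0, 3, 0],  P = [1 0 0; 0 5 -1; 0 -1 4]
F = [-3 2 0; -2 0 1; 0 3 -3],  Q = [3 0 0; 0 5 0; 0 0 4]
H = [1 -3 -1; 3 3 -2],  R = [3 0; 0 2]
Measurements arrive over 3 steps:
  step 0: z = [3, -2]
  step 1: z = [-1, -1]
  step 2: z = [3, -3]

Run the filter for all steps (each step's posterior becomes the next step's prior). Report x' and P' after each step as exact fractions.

step 0: x̄ = F·x = [6, 0, 9]
step 0: P̄ = F·P·Fᵀ + Q = [32 4 36; 4 13 -15; 36 -15 103]
step 0: y = z − H·x̄ = [6, -2]
step 0: S = H·P̄·Hᵀ + R = [69 -64; -64 639]
step 0: K = P̄·Hᵀ·S⁻¹ = [-1584/7999 292/7999; -7596/39995 4309/39995; -4642/7999 -2255/7999]
step 0: x' = x̄ + K·y = [37906/7999, -54194/39995, 48649/7999]
step 0: P' = (I − K·H)·P̄ = [220112/7999 -23336/7999 294872/7999; -23336/7999 18986/39995 -30170/7999; 294872/7999 -30170/7999 399308/7999]
step 1: x̄ = F·x = [-676978/39995, -27163/7999, -892317/39995]
step 1: P̄ = F·P·Fᵀ + Q = [11501129/39995 469060/7999 15338376/39995; 469060/7999 140263/7999 620814/7999; 15338376/39995 620814/7999 21015014/39995]
step 1: y = z − H·x̄ = [-662779/39995, 122750/7999]
step 1: S = H·P̄·Hᵀ + R = [12823831/39995 -2245978/7999; -2245978/7999 2973618/7999]
step 1: K = P̄·Hᵀ·S⁻¹ = [-496035192/807043931 429930449/1614087862; -120519810/807043931 136209899/1614087862; -919217558/807043931 27495211/807043931]
step 1: x' = x̄ + K·y = [-2141626985/807043931, 301756230/807043931, -2350937361/807043931]
step 1: P' = (I − K·H)·P̄ = [77678986093/1614087862 -7874078099/1614087862 52138715771/807043931; -7874078099/1614087862 1065859513/1614087862 -5174268889/807043931; 52138715771/807043931 -5174268889/807043931 70419175112/807043931]
step 2: x̄ = F·x = [7028393415/807043931, 1932316609/807043931, 7958080773/807043931]
step 2: P̄ = F·P·Fᵀ + Q = [802705513663/1614087862 82020429386/807043931 1077849970515/1614087862; 82020429386/807043931 21257503869/807043931 109674196920/807043931; 1077849970515/1614087862 109674196920/807043931 1469867919085/1614087862]
step 2: y = z − H·x̄ = [9147768978/807043931, -13387100319/807043931]
step 2: S = H·P̄·Hᵀ + R = [418098017677/807043931 -375116257085/807043931; -375116257085/807043931 876039630309/1614087862]
step 2: K = P̄·Hᵀ·S⁻¹ = [-70367191677651/105131848367453 29088894811045/105131848367453; -15126748033749/105131848367453 8763550730080/105131848367453; -127490677052930/105131848367453 5048940163315/105131848367453]
step 2: x' = x̄ + K·y = [-364553606102898/105131848367453, -65109853902215/105131848367453, -492164270890176/105131848367453]
step 2: P' = (I − K·H)·P̄ = [5415855220585358/105131848367453 -548386031210818/105131848367453 7272114889250765/105131848367453; -548386031210818/105131848367453 72963735652608/105131848367453 -721896994067395/105131848367453; 7272114889250765/105131848367453 -721896994067395/105131848367453 9820277902611740/105131848367453]

step 0: x' = [37906/7999, -54194/39995, 48649/7999], P' = [220112/7999 -23336/7999 294872/7999; -23336/7999 18986/39995 -30170/7999; 294872/7999 -30170/7999 399308/7999]
step 1: x' = [-2141626985/807043931, 301756230/807043931, -2350937361/807043931], P' = [77678986093/1614087862 -7874078099/1614087862 52138715771/807043931; -7874078099/1614087862 1065859513/1614087862 -5174268889/807043931; 52138715771/807043931 -5174268889/807043931 70419175112/807043931]
step 2: x' = [-364553606102898/105131848367453, -65109853902215/105131848367453, -492164270890176/105131848367453], P' = [5415855220585358/105131848367453 -548386031210818/105131848367453 7272114889250765/105131848367453; -548386031210818/105131848367453 72963735652608/105131848367453 -721896994067395/105131848367453; 7272114889250765/105131848367453 -721896994067395/105131848367453 9820277902611740/105131848367453]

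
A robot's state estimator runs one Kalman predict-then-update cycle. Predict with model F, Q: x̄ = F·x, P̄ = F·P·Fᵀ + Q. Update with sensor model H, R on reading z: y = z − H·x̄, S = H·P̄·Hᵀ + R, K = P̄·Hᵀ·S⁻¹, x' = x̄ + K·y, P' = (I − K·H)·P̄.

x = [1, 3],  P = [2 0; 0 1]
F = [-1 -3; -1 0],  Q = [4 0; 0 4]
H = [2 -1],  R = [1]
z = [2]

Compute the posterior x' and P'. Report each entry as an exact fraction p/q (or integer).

x̄ = F·x = [-10, -1]
P̄ = F·P·Fᵀ + Q = [15 2; 2 6]
y = z − H·x̄ = [21]
S = H·P̄·Hᵀ + R = [59]
K = P̄·Hᵀ·S⁻¹ = [28/59; -2/59]
x' = x̄ + K·y = [-2/59, -101/59]
P' = (I − K·H)·P̄ = [101/59 174/59; 174/59 350/59]

x' = [-2/59, -101/59]
P' = [101/59 174/59; 174/59 350/59]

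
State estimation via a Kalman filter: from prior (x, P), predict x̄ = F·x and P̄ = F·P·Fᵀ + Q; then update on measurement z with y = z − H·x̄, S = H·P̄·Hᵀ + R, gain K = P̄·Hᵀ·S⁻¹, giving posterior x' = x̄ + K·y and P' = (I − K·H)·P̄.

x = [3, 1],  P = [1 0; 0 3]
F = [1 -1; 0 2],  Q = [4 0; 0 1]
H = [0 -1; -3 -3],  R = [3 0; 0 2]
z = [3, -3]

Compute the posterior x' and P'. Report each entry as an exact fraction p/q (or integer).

x' = [2896/887, -1983/887]
P' = [2020/887 -1872/887; -1872/887 1914/887]

x̄ = F·x = [2, 2]
P̄ = F·P·Fᵀ + Q = [8 -6; -6 13]
y = z − H·x̄ = [5, 9]
S = H·P̄·Hᵀ + R = [16 21; 21 83]
K = P̄·Hᵀ·S⁻¹ = [624/887 -222/887; -638/887 -63/887]
x' = x̄ + K·y = [2896/887, -1983/887]
P' = (I − K·H)·P̄ = [2020/887 -1872/887; -1872/887 1914/887]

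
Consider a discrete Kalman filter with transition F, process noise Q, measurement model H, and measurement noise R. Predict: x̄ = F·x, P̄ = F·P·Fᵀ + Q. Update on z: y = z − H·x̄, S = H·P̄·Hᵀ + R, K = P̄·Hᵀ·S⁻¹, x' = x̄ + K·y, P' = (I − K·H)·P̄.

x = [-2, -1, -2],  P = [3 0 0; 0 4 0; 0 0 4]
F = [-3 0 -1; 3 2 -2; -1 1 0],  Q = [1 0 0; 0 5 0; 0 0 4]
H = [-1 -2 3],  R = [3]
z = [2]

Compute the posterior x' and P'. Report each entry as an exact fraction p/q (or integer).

x' = [2143/272, -61/17, 123/136]
P' = [7615/272 -92/17 795/136; -92/17 304/17 165/17; 795/136 165/17 579/68]

x̄ = F·x = [8, -4, 1]
P̄ = F·P·Fᵀ + Q = [32 -19 9; -19 64 -1; 9 -1 11]
y = z − H·x̄ = [-1]
S = H·P̄·Hᵀ + R = [272]
K = P̄·Hᵀ·S⁻¹ = [33/272; -7/17; 13/136]
x' = x̄ + K·y = [2143/272, -61/17, 123/136]
P' = (I − K·H)·P̄ = [7615/272 -92/17 795/136; -92/17 304/17 165/17; 795/136 165/17 579/68]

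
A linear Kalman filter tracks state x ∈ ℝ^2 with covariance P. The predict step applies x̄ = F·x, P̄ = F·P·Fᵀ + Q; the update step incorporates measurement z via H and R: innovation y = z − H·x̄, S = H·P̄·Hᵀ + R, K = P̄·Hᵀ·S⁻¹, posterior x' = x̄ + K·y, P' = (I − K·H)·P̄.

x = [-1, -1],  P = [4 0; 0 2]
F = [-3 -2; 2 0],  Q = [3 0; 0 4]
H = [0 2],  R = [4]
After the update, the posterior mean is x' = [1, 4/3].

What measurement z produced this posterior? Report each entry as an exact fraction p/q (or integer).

z = [3]

x̄ = F·x = [5, -2]
P̄ = F·P·Fᵀ + Q = [47 -24; -24 20]
S = H·P̄·Hᵀ + R = [84]
K = P̄·Hᵀ·S⁻¹ = [-4/7; 10/21]
x' − x̄ = [-4, 10/3] = K·y
y = (KᵀK)⁻¹·Kᵀ·(x' − x̄) = [7]
z = y + H·x̄ = [7] + [-4] = [3]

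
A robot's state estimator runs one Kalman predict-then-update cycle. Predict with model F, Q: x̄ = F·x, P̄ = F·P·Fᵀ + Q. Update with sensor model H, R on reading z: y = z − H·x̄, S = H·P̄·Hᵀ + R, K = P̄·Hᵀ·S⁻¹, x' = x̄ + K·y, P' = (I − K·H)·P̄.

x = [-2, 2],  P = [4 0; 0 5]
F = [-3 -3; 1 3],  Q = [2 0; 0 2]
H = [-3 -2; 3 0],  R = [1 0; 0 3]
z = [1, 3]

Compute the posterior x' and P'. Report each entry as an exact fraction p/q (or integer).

x̄ = F·x = [0, 4]
P̄ = F·P·Fᵀ + Q = [83 -57; -57 51]
y = z − H·x̄ = [9, 3]
S = H·P̄·Hᵀ + R = [268 -405; -405 750]
K = P̄·Hᵀ·S⁻¹ = [-27/2465 4019/12325; -1167/2465 -5961/12325]
x' = x̄ + K·y = [10842/12325, -21098/12325]
P' = (I − K·H)·P̄ = [4019/12325 -5961/12325; -5961/12325 11859/12325]

x' = [10842/12325, -21098/12325]
P' = [4019/12325 -5961/12325; -5961/12325 11859/12325]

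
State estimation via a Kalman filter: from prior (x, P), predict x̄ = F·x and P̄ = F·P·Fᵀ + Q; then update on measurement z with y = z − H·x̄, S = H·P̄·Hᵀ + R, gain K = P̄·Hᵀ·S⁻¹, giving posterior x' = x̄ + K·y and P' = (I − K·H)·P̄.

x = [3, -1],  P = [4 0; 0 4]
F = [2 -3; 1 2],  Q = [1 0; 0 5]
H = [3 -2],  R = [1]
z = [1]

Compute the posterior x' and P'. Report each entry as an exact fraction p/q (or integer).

x̄ = F·x = [9, 1]
P̄ = F·P·Fᵀ + Q = [53 -16; -16 25]
y = z − H·x̄ = [-24]
S = H·P̄·Hᵀ + R = [770]
K = P̄·Hᵀ·S⁻¹ = [191/770; -7/55]
x' = x̄ + K·y = [1173/385, 223/55]
P' = (I − K·H)·P̄ = [4329/770 457/55; 457/55 689/55]

x' = [1173/385, 223/55]
P' = [4329/770 457/55; 457/55 689/55]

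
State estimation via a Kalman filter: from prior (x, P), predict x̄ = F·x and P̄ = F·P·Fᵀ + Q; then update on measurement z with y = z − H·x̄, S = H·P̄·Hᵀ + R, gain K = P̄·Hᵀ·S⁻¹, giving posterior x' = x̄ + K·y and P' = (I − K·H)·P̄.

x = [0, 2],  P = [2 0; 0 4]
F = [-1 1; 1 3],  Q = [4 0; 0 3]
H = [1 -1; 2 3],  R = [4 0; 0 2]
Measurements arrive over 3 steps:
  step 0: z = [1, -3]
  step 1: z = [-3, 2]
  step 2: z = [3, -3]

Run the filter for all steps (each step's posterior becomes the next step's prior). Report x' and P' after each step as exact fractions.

step 0: x̄ = F·x = [2, 6]
step 0: P̄ = F·P·Fᵀ + Q = [10 10; 10 41]
step 0: y = z − H·x̄ = [5, -25]
step 0: S = H·P̄·Hᵀ + R = [35 -93; -93 531]
step 0: K = P̄·Hᵀ·S⁻¹ = [775/1656 875/4968; -527/1656 1061/4968]
step 0: x' = x̄ + K·y = [-157/2484, -2311/2484]
step 0: P' = (I − K·H)·P̄ = [2965/2484 -1685/2484; -1685/2484 1477/2484]
step 1: x̄ = F·x = [-359/414, -3545/1242]
step 1: P̄ = F·P·Fᵀ + Q = [493/69 403/207; 403/207 3400/621]
step 1: y = z − H·x̄ = [-3097/621, 1697/138]
step 1: S = H·P̄·Hᵀ + R = [7903/621 -13/69; -13/69 2374/23]
step 1: K = P̄·Hᵀ·S⁻¹ = [335541/815705 159699/815705; -223772/815705 160167/815705]
step 1: x' = x̄ + K·y = [-416886/815705, 757327/815705]
step 1: P' = (I − K·H)·P̄ = [869178/815705 -472986/815705; -472986/815705 422102/815705]
step 2: x̄ = F·x = [1174213/815705, 33729/14831]
step 2: P̄ = F·P·Fᵀ + Q = [5500072/815705 24420/14831; 24420/14831 77769/14831]
step 2: y = z − H·x̄ = [3127997/815705, -10360826/815705]
step 2: S = H·P̄·Hᵀ + R = [10353987/815705 -488641/815705; -488641/815705 78244553/815705]
step 2: K = P̄·Hᵀ·S⁻¹ = [203875432/496444373 96631708/496444373; -136079835/496444373 97608990/496444373]
step 2: x' = x̄ + K·y = [269054209/496444373, -632600760/496444373]
step 2: P' = (I − K·H)·P̄ = [527953720/496444373 -287548008/496444373; -287548008/496444373 256771332/496444373]

step 0: x' = [-157/2484, -2311/2484], P' = [2965/2484 -1685/2484; -1685/2484 1477/2484]
step 1: x' = [-416886/815705, 757327/815705], P' = [869178/815705 -472986/815705; -472986/815705 422102/815705]
step 2: x' = [269054209/496444373, -632600760/496444373], P' = [527953720/496444373 -287548008/496444373; -287548008/496444373 256771332/496444373]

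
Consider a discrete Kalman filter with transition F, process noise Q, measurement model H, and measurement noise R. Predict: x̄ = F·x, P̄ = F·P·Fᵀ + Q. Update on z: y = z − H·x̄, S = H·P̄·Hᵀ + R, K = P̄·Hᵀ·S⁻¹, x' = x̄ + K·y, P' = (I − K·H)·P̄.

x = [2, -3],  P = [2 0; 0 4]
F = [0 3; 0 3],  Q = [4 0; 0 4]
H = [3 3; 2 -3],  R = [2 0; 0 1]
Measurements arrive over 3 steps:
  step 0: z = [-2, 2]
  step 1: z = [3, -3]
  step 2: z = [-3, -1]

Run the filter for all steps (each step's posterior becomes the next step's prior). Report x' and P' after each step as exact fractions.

step 0: x̄ = F·x = [-9, -9]
step 0: P̄ = F·P·Fᵀ + Q = [40 36; 36 40]
step 0: y = z − H·x̄ = [52, -7]
step 0: S = H·P̄·Hᵀ + R = [1370 -228; -228 89]
step 0: K = P̄·Hᵀ·S⁻¹ = [6954/34973 6812/34973; 114/853 -168/853]
step 0: x' = x̄ + K·y = [-833/34973, -573/853]
step 0: P' = (I − K·H)·P̄ = [4144/34973 12/853; 12/853 64/853]
step 1: x̄ = F·x = [-1719/853, -1719/853]
step 1: P̄ = F·P·Fᵀ + Q = [3988/853 576/853; 576/853 3988/853]
step 1: y = z − H·x̄ = [12873/853, -4278/853]
step 1: S = H·P̄·Hᵀ + R = [83858/853 -13692/853; -13692/853 45785/853]
step 1: K = P̄·Hᵀ·S⁻¹ = [417606/2140661 417008/2140661; 280686/2140661 -421572/2140661]
step 1: x' = x̄ + K·y = [-103065/2140661, 2036295/2140661]
step 1: P' = (I − K·H)·P̄ = [250444/2140661 27960/2140661; 27960/2140661 159164/2140661]
step 2: x̄ = F·x = [6108885/2140661, 6108885/2140661]
step 2: P̄ = F·P·Fᵀ + Q = [9995120/2140661 1432476/2140661; 1432476/2140661 9995120/2140661]
step 2: y = z − H·x̄ = [-43075293/2140661, 3968224/2140661]
step 2: S = H·P̄·Hᵀ + R = [209978050/2140661 -34282788/2140661; -34282788/2140661 114887509/2140661]
step 2: K = P̄·Hᵀ·S⁻¹ = [1045625034/5360154073 1044176452/5360154073; 702797154/5360154073 -1055604048/5360154073]
step 2: x' = x̄ + K·y = [-3808409569/5360154073, -802323129/5360154073]
step 2: P' = (I − K·H)·P̄ = [627085304/5360154073 69998052/5360154073; 69998052/5360154073 398533384/5360154073]

step 0: x' = [-833/34973, -573/853], P' = [4144/34973 12/853; 12/853 64/853]
step 1: x' = [-103065/2140661, 2036295/2140661], P' = [250444/2140661 27960/2140661; 27960/2140661 159164/2140661]
step 2: x' = [-3808409569/5360154073, -802323129/5360154073], P' = [627085304/5360154073 69998052/5360154073; 69998052/5360154073 398533384/5360154073]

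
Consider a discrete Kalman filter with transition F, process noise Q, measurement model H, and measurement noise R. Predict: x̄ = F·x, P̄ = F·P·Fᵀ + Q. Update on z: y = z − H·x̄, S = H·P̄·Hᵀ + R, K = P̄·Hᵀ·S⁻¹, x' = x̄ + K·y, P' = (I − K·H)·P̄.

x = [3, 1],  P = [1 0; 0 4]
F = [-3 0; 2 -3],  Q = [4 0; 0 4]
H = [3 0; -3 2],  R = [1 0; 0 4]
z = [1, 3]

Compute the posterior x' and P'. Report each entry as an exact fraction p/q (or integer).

x̄ = F·x = [-9, 3]
P̄ = F·P·Fᵀ + Q = [13 -6; -6 44]
y = z − H·x̄ = [28, -30]
S = H·P̄·Hᵀ + R = [118 -153; -153 369]
K = P̄·Hᵀ·S⁻¹ = [732/2237 -17/6711; 1064/2237 9754/20133]
x' = x̄ + K·y = [533/2237, 11969/6711]
P' = (I − K·H)·P̄ = [244/2237 1064/6711; 1064/6711 24296/20133]

x' = [533/2237, 11969/6711]
P' = [244/2237 1064/6711; 1064/6711 24296/20133]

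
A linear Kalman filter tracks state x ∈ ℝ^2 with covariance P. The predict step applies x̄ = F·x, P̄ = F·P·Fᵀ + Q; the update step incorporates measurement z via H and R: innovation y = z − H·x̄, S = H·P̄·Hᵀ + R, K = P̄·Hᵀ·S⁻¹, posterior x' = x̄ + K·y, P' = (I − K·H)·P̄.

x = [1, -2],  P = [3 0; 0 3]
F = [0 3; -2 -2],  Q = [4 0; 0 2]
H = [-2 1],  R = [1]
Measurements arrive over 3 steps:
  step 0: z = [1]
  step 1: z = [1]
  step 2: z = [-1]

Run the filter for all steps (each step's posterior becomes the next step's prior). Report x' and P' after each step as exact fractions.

step 0: x̄ = F·x = [-6, 2]
step 0: P̄ = F·P·Fᵀ + Q = [31 -18; -18 26]
step 0: y = z − H·x̄ = [-13]
step 0: S = H·P̄·Hᵀ + R = [223]
step 0: K = P̄·Hᵀ·S⁻¹ = [-80/223; 62/223]
step 0: x' = x̄ + K·y = [-298/223, -360/223]
step 0: P' = (I − K·H)·P̄ = [513/223 946/223; 946/223 1954/223]
step 1: x̄ = F·x = [-1080/223, 1316/223]
step 1: P̄ = F·P·Fᵀ + Q = [18478/223 -17400/223; -17400/223 17882/223]
step 1: y = z − H·x̄ = [-3253/223]
step 1: S = H·P̄·Hᵀ + R = [161617/223]
step 1: K = P̄·Hᵀ·S⁻¹ = [-54356/161617; 52682/161617]
step 1: x' = x̄ + K·y = [10196/161617, 185262/161617]
step 1: P' = (I − K·H)·P̄ = [142530/161617 230704/161617; 230704/161617 514090/161617]
step 2: x̄ = F·x = [555786/161617, -390916/161617]
step 2: P̄ = F·P·Fᵀ + Q = [5273278/161617 -4468764/161617; -4468764/161617 4795346/161617]
step 2: y = z − H·x̄ = [1340871/161617]
step 2: S = H·P̄·Hᵀ + R = [43925131/161617]
step 2: K = P̄·Hᵀ·S⁻¹ = [-790280/2311849; 13732874/43925131]
step 2: x' = x̄ + K·y = [1393602/2311849, 7690874/43925131]
step 2: P' = (I − K·H)·P̄ = [2009166/2311849 3228052/2311849; 3228052/2311849 136398850/43925131]

step 0: x' = [-298/223, -360/223], P' = [513/223 946/223; 946/223 1954/223]
step 1: x' = [10196/161617, 185262/161617], P' = [142530/161617 230704/161617; 230704/161617 514090/161617]
step 2: x' = [1393602/2311849, 7690874/43925131], P' = [2009166/2311849 3228052/2311849; 3228052/2311849 136398850/43925131]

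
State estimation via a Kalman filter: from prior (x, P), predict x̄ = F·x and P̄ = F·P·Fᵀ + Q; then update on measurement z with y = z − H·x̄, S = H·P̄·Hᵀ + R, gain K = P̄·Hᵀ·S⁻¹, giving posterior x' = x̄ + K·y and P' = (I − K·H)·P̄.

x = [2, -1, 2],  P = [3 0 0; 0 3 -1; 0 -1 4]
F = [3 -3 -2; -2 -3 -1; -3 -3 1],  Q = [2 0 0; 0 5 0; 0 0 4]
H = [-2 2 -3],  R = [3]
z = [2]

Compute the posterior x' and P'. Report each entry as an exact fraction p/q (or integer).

x̄ = F·x = [5, -3, -1]
P̄ = F·P·Fᵀ + Q = [60 8 -11; 8 42 41; -11 41 68]
y = z − H·x̄ = [15]
S = H·P̄·Hᵀ + R = [335]
K = P̄·Hᵀ·S⁻¹ = [-71/335; -11/67; -20/67]
x' = x̄ + K·y = [122/67, -366/67, -367/67]
P' = (I − K·H)·P̄ = [15059/335 -245/67 -2157/67; -245/67 2209/67 1647/67; -2157/67 1647/67 2556/67]

x' = [122/67, -366/67, -367/67]
P' = [15059/335 -245/67 -2157/67; -245/67 2209/67 1647/67; -2157/67 1647/67 2556/67]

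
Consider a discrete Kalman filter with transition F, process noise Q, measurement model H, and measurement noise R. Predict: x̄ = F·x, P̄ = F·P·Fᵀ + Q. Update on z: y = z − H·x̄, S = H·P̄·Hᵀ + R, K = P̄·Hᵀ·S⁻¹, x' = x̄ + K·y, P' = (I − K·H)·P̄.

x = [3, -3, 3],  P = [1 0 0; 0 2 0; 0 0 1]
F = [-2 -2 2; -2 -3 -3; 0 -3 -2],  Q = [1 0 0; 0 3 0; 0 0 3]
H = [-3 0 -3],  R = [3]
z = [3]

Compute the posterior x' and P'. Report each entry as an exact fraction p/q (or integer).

x' = [12/7, -414/35, -93/35]
P' = [44/7 -32/7 -43/7; -32/7 2482/175 834/175; -43/7 834/175 1108/175]

x̄ = F·x = [6, -6, 3]
P̄ = F·P·Fᵀ + Q = [17 10 8; 10 34 24; 8 24 25]
y = z − H·x̄ = [30]
S = H·P̄·Hᵀ + R = [525]
K = P̄·Hᵀ·S⁻¹ = [-1/7; -34/175; -33/175]
x' = x̄ + K·y = [12/7, -414/35, -93/35]
P' = (I − K·H)·P̄ = [44/7 -32/7 -43/7; -32/7 2482/175 834/175; -43/7 834/175 1108/175]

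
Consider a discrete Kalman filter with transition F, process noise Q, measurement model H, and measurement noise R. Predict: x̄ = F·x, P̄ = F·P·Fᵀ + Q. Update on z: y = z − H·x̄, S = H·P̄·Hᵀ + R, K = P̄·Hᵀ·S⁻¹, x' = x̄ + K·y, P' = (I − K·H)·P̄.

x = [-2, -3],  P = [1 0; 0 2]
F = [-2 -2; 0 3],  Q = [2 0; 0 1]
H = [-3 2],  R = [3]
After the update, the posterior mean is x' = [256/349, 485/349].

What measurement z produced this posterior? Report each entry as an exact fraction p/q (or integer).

z = [1]

x̄ = F·x = [10, -9]
P̄ = F·P·Fᵀ + Q = [14 -12; -12 19]
S = H·P̄·Hᵀ + R = [349]
K = P̄·Hᵀ·S⁻¹ = [-66/349; 74/349]
x' − x̄ = [-3234/349, 3626/349] = K·y
y = (KᵀK)⁻¹·Kᵀ·(x' − x̄) = [49]
z = y + H·x̄ = [49] + [-48] = [1]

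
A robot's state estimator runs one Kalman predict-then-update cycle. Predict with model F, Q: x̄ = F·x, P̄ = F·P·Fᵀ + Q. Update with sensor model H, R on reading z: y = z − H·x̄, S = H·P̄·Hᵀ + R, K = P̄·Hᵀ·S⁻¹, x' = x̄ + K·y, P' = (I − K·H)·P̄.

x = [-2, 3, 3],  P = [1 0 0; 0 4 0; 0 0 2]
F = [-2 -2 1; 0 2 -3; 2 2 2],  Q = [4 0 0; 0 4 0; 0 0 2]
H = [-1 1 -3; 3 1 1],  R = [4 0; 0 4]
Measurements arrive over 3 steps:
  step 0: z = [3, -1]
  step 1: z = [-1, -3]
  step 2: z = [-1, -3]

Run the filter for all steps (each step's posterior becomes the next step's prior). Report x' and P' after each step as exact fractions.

step 0: x̄ = F·x = [1, -3, 8]
step 0: P̄ = F·P·Fᵀ + Q = [26 -22 -16; -22 38 4; -16 4 30]
step 0: y = z − H·x̄ = [31, -9]
step 0: S = H·P̄·Hᵀ + R = [262 -22; -22 86]
step 0: K = P̄·Hᵀ·S⁻¹ = [55/1378 655/1378; 225/1378 -327/1378; -791/2756 -651/2756]
step 0: x' = x̄ + K·y = [-1406/689, 2892/689, 1693/1378]
step 0: P' = (I − K·H)·P̄ = [4814/689 -8618/689 -4514/689; -8618/689 16858/689 8342/689; -4514/689 8342/689 4549/689]
step 1: x̄ = F·x = [-327/106, 6489/1378, 4665/689]
step 1: P̄ = F·P·Fᵀ + Q = [749/53 -535/53 -1254/53; -535/53 11025/689 16066/689; -1254/53 16066/689 67942/689]
step 1: y = z − H·x̄ = [7936/689, -3600/689]
step 1: S = H·P̄·Hᵀ + R = [454698/689 -105034/689; -105034/689 61946/689]
step 1: K = P̄·Hᵀ·S⁻¹ = [237745/1554298 552507/1554298; -110481/1554298 -31111/1554298; -1258025/3108596 -371573/3108596]
step 1: x' = x̄ + K·y = [-4943311/1554298, 6209205/1554298, 2124665/777149]
step 1: P' = (I − K·H)·P̄ = [3037631/777149 -5127629/777149 -2880250/777149; -5127629/777149 10153351/777149 5167314/777149; -2880250/777149 5167314/777149 3101863/777149]
step 2: x̄ = F·x = [858771/777149, -164790/777149, 5515224/777149]
step 2: P̄ = F·P·Fᵀ + Q = [8805099/777149 -5351465/777149 -10113298/777149; -5351465/777149 9630999/777149 8438582/777149; -10113298/777149 8438582/777149 44001158/777149]
step 2: y = z − H·x̄ = [16792084/777149, -10258194/777149]
step 2: S = H·P̄·Hᵀ + R = [316946766/777149 -75234886/777149; -75234886/777149 60075230/777149]
step 2: K = P̄·Hᵀ·S⁻¹ = [72222293/538038788 188521093/538038788; -37731021/1076077576 -11155889/1076077576; -828822917/2152155152 -246259569/2152155152]
step 2: x' = x̄ + K·y = [-23811487/38431342, -64013283/76862684, 43945621/153725368]
step 2: P' = (I − K·H)·P̄ = [483910085/134509697 -808373777/134509697 -454835385/134509697; -808373777/134509697 1607847718/134509697 1623391337/269019394; -454835385/134509697 1623391337/269019394 1964982377/538038788]

step 0: x' = [-1406/689, 2892/689, 1693/1378], P' = [4814/689 -8618/689 -4514/689; -8618/689 16858/689 8342/689; -4514/689 8342/689 4549/689]
step 1: x' = [-4943311/1554298, 6209205/1554298, 2124665/777149], P' = [3037631/777149 -5127629/777149 -2880250/777149; -5127629/777149 10153351/777149 5167314/777149; -2880250/777149 5167314/777149 3101863/777149]
step 2: x' = [-23811487/38431342, -64013283/76862684, 43945621/153725368], P' = [483910085/134509697 -808373777/134509697 -454835385/134509697; -808373777/134509697 1607847718/134509697 1623391337/269019394; -454835385/134509697 1623391337/269019394 1964982377/538038788]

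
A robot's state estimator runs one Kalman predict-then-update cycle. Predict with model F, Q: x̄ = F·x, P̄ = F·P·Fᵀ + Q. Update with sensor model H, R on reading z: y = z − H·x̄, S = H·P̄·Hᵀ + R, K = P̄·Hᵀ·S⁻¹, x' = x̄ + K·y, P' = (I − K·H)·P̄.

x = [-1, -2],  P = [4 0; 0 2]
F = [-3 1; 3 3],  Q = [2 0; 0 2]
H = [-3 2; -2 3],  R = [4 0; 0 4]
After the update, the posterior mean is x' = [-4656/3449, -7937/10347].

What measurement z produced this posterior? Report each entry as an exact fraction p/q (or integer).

z = [2, 1]

x̄ = F·x = [1, -9]
P̄ = F·P·Fᵀ + Q = [40 -30; -30 56]
S = H·P̄·Hᵀ + R = [948 966; 966 1028]
K = P̄·Hᵀ·S⁻¹ = [-1735/3449 1060/3449; -3148/10347 1751/3449]
x' − x̄ = [-8105/3449, 85186/10347] = K·y
y = (KᵀK)⁻¹·Kᵀ·(x' − x̄) = [23, 30]
z = y + H·x̄ = [23, 30] + [-21, -29] = [2, 1]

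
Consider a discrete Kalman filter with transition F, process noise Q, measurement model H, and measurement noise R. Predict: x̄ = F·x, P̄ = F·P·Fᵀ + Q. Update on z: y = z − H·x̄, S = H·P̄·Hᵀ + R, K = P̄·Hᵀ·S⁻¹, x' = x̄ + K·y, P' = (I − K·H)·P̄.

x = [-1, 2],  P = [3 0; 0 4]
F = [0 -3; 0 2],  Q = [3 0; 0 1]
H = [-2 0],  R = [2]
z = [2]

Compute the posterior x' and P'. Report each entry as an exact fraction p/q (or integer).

x' = [-84/79, 76/79]
P' = [39/79 -24/79; -24/79 191/79]

x̄ = F·x = [-6, 4]
P̄ = F·P·Fᵀ + Q = [39 -24; -24 17]
y = z − H·x̄ = [-10]
S = H·P̄·Hᵀ + R = [158]
K = P̄·Hᵀ·S⁻¹ = [-39/79; 24/79]
x' = x̄ + K·y = [-84/79, 76/79]
P' = (I − K·H)·P̄ = [39/79 -24/79; -24/79 191/79]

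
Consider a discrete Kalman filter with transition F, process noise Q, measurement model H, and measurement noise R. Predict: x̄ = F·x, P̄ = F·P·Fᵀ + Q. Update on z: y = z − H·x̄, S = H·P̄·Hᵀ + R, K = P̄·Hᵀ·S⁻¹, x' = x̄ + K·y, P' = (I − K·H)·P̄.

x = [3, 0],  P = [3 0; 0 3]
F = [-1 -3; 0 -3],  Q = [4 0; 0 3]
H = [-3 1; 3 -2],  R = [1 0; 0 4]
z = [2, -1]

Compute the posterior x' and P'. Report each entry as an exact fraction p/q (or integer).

x̄ = F·x = [-3, 0]
P̄ = F·P·Fᵀ + Q = [34 27; 27 30]
y = z − H·x̄ = [-7, 8]
S = H·P̄·Hᵀ + R = [175 -123; -123 106]
K = P̄·Hᵀ·S⁻¹ = [-186/311 -75/311; -2823/3421 -2598/3421]
x' = x̄ + K·y = [-231/311, -93/311]
P' = (I − K·H)·P̄ = [224/311 486/311; 486/311 13215/3421]

x' = [-231/311, -93/311]
P' = [224/311 486/311; 486/311 13215/3421]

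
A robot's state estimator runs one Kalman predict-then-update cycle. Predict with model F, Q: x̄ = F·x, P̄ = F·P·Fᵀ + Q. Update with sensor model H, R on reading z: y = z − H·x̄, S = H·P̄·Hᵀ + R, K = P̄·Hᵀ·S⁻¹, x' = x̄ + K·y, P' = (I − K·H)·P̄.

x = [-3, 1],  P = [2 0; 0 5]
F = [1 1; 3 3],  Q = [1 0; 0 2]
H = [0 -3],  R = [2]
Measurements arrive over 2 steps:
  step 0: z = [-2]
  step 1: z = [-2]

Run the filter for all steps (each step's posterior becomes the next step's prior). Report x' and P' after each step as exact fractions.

step 0: x' = [86/587, 378/587], P' = [727/587 42/587; 42/587 130/587]
step 1: x' = [26218/87961, 60642/87961], P' = [106781/87961 5646/87961; 5646/87961 19286/87961]

step 0: x̄ = F·x = [-2, -6]
step 0: P̄ = F·P·Fᵀ + Q = [8 21; 21 65]
step 0: y = z − H·x̄ = [-20]
step 0: S = H·P̄·Hᵀ + R = [587]
step 0: K = P̄·Hᵀ·S⁻¹ = [-63/587; -195/587]
step 0: x' = x̄ + K·y = [86/587, 378/587]
step 0: P' = (I − K·H)·P̄ = [727/587 42/587; 42/587 130/587]
step 1: x̄ = F·x = [464/587, 1392/587]
step 1: P̄ = F·P·Fᵀ + Q = [1528/587 2823/587; 2823/587 9643/587]
step 1: y = z − H·x̄ = [3002/587]
step 1: S = H·P̄·Hᵀ + R = [87961/587]
step 1: K = P̄·Hᵀ·S⁻¹ = [-8469/87961; -28929/87961]
step 1: x' = x̄ + K·y = [26218/87961, 60642/87961]
step 1: P' = (I − K·H)·P̄ = [106781/87961 5646/87961; 5646/87961 19286/87961]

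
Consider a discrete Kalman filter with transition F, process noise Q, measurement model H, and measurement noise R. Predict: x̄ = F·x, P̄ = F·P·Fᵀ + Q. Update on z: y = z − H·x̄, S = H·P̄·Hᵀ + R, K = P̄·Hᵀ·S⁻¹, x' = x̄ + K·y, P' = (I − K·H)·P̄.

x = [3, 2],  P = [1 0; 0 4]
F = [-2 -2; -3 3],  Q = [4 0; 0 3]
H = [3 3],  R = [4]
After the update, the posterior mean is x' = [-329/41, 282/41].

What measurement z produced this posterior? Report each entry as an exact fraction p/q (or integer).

x̄ = F·x = [-10, -3]
P̄ = F·P·Fᵀ + Q = [24 -18; -18 48]
S = H·P̄·Hᵀ + R = [328]
K = P̄·Hᵀ·S⁻¹ = [9/164; 45/164]
x' − x̄ = [81/41, 405/41] = K·y
y = (KᵀK)⁻¹·Kᵀ·(x' − x̄) = [36]
z = y + H·x̄ = [36] + [-39] = [-3]

z = [-3]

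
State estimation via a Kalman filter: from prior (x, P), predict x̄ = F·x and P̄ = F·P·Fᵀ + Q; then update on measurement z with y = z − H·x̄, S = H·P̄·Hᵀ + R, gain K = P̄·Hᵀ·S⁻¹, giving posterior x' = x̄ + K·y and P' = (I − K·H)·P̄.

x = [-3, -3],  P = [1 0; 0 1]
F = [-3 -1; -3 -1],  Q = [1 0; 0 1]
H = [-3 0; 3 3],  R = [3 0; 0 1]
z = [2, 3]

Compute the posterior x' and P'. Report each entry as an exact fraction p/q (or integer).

x' = [-199/979, 1162/979]
P' = [200/979 -179/979; -179/979 263/979]

x̄ = F·x = [12, 12]
P̄ = F·P·Fᵀ + Q = [11 10; 10 11]
y = z − H·x̄ = [38, -69]
S = H·P̄·Hᵀ + R = [102 -189; -189 379]
K = P̄·Hᵀ·S⁻¹ = [-200/979 63/979; 179/979 252/979]
x' = x̄ + K·y = [-199/979, 1162/979]
P' = (I − K·H)·P̄ = [200/979 -179/979; -179/979 263/979]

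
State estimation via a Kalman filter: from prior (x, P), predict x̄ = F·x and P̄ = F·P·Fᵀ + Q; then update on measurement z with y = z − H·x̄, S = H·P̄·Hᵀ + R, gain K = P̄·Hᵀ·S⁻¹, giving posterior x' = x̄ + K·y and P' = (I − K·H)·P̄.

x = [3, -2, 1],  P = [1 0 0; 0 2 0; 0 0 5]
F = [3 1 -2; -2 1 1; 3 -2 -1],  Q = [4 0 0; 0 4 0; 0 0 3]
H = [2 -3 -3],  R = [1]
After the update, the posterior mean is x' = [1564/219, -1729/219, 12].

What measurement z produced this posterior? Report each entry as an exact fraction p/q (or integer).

x̄ = F·x = [5, -7, 12]
P̄ = F·P·Fᵀ + Q = [35 -14 15; -14 15 -15; 15 -15 25]
S = H·P̄·Hᵀ + R = [219]
K = P̄·Hᵀ·S⁻¹ = [67/219; -28/219; 0]
x' − x̄ = [469/219, -196/219, 0] = K·y
y = (KᵀK)⁻¹·Kᵀ·(x' − x̄) = [7]
z = y + H·x̄ = [7] + [-5] = [2]

z = [2]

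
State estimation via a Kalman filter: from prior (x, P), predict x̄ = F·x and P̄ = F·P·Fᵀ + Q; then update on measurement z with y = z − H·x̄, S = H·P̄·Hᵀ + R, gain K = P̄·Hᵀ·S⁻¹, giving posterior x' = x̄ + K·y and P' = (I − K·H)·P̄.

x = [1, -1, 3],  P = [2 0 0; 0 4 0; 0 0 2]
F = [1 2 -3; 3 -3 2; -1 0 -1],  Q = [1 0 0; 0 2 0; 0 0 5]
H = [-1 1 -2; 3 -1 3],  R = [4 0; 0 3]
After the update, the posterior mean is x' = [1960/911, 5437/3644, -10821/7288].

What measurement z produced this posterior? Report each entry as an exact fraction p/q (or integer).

x̄ = F·x = [-10, 12, -4]
P̄ = F·P·Fᵀ + Q = [37 -30 4; -30 64 -10; 4 -10 9]
S = H·P̄·Hᵀ + R = [257 -435; -435 793]
K = P̄·Hᵀ·S⁻¹ = [885/1822 837/1822; 5181/7288 1151/7288; -4061/14576 -1327/14576]
x' − x̄ = [11070/911, -38291/3644, 18331/7288] = K·y
y = (KᵀK)⁻¹·Kᵀ·(x' − x̄) = [-27, 55]
z = y + H·x̄ = [-27, 55] + [30, -54] = [3, 1]

z = [3, 1]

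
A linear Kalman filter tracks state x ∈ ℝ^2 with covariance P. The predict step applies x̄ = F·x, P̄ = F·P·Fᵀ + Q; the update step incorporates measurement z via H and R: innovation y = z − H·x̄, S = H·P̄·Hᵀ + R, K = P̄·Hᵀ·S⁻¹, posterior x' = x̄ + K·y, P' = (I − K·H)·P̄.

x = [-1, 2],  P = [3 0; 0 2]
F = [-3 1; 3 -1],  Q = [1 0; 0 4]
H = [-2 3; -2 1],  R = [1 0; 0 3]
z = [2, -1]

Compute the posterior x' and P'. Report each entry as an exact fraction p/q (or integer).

x̄ = F·x = [5, -5]
P̄ = F·P·Fᵀ + Q = [30 -29; -29 33]
y = z − H·x̄ = [27, 14]
S = H·P̄·Hᵀ + R = [766 451; 451 272]
K = P̄·Hᵀ·S⁻¹ = [155/4951 -1877/4951; 1663/4951 -1101/4951]
x' = x̄ + K·y = [2662/4951, 4732/4951]
P' = (I − K·H)·P̄ = [4262/4951 2893/4951; 2893/4951 2483/4951]

x' = [2662/4951, 4732/4951]
P' = [4262/4951 2893/4951; 2893/4951 2483/4951]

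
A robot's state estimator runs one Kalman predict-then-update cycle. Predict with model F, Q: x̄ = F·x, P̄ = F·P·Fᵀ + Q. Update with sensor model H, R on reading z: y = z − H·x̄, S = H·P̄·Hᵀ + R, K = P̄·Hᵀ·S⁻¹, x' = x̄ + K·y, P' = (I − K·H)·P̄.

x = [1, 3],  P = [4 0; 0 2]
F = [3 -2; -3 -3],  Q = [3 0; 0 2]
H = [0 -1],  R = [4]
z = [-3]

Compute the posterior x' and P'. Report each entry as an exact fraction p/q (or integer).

x' = [-9, 2]
P' = [187/5 -8/5; -8/5 56/15]

x̄ = F·x = [-3, -12]
P̄ = F·P·Fᵀ + Q = [47 -24; -24 56]
y = z − H·x̄ = [-15]
S = H·P̄·Hᵀ + R = [60]
K = P̄·Hᵀ·S⁻¹ = [2/5; -14/15]
x' = x̄ + K·y = [-9, 2]
P' = (I − K·H)·P̄ = [187/5 -8/5; -8/5 56/15]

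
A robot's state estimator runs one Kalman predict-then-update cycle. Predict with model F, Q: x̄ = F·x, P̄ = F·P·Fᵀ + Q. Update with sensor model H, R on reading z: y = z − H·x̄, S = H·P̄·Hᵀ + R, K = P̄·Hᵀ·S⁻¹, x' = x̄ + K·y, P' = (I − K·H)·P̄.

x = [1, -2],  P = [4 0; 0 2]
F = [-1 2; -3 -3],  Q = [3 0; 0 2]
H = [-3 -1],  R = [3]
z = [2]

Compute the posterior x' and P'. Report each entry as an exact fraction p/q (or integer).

x̄ = F·x = [-5, 3]
P̄ = F·P·Fᵀ + Q = [15 0; 0 56]
y = z − H·x̄ = [-10]
S = H·P̄·Hᵀ + R = [194]
K = P̄·Hᵀ·S⁻¹ = [-45/194; -28/97]
x' = x̄ + K·y = [-260/97, 571/97]
P' = (I − K·H)·P̄ = [885/194 -1260/97; -1260/97 3864/97]

x' = [-260/97, 571/97]
P' = [885/194 -1260/97; -1260/97 3864/97]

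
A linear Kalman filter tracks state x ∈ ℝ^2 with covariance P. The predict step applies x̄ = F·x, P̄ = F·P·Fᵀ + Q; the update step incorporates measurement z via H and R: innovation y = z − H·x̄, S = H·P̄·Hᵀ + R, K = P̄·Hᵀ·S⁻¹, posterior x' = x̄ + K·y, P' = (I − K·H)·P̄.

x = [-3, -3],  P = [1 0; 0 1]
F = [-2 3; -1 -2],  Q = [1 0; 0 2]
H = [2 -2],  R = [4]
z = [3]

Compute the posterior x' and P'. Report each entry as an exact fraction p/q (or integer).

x' = [51/10, 81/20]
P' = [16/5 13/5; 13/5 89/30]

x̄ = F·x = [-3, 9]
P̄ = F·P·Fᵀ + Q = [14 -4; -4 7]
y = z − H·x̄ = [27]
S = H·P̄·Hᵀ + R = [120]
K = P̄·Hᵀ·S⁻¹ = [3/10; -11/60]
x' = x̄ + K·y = [51/10, 81/20]
P' = (I − K·H)·P̄ = [16/5 13/5; 13/5 89/30]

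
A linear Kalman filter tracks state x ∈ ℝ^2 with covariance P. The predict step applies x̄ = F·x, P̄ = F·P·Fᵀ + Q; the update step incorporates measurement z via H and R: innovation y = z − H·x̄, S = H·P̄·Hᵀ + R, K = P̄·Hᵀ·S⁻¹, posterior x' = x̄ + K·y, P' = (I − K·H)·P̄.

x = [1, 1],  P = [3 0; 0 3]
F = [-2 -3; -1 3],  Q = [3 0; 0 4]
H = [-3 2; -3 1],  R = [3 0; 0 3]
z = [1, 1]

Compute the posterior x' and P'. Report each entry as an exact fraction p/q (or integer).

x̄ = F·x = [-5, 2]
P̄ = F·P·Fᵀ + Q = [42 -21; -21 34]
y = z − H·x̄ = [-18, -16]
S = H·P̄·Hᵀ + R = [769 635; 635 541]
K = P̄·Hᵀ·S⁻¹ = [819/4268 -2121/4268; 773/1067 -716/1067]
x' = x̄ + K·y = [-1073/2134, -324/1067]
P' = (I − K·H)·P̄ = [5061/4268 2205/1067; 2205/1067 4467/1067]

x' = [-1073/2134, -324/1067]
P' = [5061/4268 2205/1067; 2205/1067 4467/1067]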